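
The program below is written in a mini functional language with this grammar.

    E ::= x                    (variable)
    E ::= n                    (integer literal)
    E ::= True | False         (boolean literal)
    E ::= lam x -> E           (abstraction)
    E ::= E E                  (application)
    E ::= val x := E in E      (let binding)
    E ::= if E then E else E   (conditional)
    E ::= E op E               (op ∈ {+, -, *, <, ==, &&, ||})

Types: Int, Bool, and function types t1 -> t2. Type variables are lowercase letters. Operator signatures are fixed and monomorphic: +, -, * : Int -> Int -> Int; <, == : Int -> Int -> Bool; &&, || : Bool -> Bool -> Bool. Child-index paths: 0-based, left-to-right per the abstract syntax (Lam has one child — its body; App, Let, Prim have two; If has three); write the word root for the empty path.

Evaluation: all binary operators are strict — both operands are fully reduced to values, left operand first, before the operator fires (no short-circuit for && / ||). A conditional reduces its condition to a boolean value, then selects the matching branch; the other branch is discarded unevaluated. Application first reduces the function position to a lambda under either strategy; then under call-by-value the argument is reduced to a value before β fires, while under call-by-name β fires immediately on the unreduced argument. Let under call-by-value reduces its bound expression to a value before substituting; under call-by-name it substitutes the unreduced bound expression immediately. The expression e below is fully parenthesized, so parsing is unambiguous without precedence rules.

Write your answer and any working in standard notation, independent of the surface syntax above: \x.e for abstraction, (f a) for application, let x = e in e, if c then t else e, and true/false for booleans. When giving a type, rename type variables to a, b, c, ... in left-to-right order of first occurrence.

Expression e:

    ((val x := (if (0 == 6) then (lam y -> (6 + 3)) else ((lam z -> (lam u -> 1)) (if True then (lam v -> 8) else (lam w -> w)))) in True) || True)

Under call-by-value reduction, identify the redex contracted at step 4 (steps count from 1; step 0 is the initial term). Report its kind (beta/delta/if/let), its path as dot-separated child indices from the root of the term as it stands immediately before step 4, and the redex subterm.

Answer: beta at 0.0 : ((\z.(\u.1)) (\v.8))

Derivation:
step 0: ((let x = (if (0 == 6) then (\y.(6 + 3)) else ((\z.(\u.1)) (if true then (\v.8) else (\w.w)))) in true) || true)
step 1: [delta@0.0.0] ((let x = (if false then (\y.(6 + 3)) else ((\z.(\u.1)) (if true then (\v.8) else (\w.w)))) in true) || true)
step 2: [if@0.0] ((let x = ((\z.(\u.1)) (if true then (\v.8) else (\w.w))) in true) || true)
step 3: [if@0.0.1] ((let x = ((\z.(\u.1)) (\v.8)) in true) || true)
step 4: [beta@0.0] ((let x = (\u.1) in true) || true)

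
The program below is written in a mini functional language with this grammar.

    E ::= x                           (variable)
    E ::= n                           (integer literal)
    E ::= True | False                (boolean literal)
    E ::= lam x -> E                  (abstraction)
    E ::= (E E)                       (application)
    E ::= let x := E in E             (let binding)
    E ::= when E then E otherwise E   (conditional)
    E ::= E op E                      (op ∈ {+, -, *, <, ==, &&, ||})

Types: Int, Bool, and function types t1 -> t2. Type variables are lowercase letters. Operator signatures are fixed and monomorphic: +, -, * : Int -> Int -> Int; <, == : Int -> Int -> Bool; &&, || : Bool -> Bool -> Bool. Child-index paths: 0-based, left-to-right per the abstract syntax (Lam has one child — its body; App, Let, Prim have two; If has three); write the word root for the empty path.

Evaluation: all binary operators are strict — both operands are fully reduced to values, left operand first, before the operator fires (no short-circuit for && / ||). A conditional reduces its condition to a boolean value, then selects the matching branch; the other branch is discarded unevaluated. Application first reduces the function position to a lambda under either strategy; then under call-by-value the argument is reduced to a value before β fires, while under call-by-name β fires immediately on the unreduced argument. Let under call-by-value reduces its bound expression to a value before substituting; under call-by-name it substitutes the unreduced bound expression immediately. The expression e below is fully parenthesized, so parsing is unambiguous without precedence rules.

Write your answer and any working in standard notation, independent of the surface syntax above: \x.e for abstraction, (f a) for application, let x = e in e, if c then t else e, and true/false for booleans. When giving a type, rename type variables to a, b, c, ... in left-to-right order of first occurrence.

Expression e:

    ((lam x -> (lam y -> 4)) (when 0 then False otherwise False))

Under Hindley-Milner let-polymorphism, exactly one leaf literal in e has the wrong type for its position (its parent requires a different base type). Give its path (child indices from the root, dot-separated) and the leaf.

Trace:
\y._ : b -> Int
\x._ : a -> b -> Int
  unify Int ~ Bool
  FAIL: mismatch Int ~ Bool

Answer: 1.0 : 0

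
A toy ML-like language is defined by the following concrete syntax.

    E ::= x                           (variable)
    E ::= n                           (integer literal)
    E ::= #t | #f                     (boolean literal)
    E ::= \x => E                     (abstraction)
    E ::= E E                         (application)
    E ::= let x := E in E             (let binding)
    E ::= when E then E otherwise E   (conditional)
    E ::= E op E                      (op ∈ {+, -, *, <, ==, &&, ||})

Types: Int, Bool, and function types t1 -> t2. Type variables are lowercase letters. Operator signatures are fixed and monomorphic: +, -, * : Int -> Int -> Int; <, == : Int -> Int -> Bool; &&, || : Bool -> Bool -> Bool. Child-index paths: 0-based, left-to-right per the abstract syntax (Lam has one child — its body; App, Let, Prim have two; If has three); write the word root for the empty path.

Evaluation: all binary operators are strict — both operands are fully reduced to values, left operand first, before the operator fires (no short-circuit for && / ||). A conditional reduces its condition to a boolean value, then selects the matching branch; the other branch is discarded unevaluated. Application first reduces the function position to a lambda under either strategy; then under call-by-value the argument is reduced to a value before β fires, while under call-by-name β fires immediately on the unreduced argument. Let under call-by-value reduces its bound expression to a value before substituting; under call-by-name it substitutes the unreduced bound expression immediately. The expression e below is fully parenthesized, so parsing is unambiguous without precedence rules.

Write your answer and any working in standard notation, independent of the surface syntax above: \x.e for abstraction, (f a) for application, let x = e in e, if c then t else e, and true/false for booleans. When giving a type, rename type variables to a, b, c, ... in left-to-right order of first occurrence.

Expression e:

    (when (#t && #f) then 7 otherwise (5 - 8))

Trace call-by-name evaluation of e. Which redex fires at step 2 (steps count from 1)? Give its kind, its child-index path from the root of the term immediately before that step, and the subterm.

Derivation:
step 0: (if (true && false) then 7 else (5 - 8))
step 1: [delta@0] (if false then 7 else (5 - 8))
step 2: [if@root] (5 - 8)

Answer: if at root : (if false then 7 else (5 - 8))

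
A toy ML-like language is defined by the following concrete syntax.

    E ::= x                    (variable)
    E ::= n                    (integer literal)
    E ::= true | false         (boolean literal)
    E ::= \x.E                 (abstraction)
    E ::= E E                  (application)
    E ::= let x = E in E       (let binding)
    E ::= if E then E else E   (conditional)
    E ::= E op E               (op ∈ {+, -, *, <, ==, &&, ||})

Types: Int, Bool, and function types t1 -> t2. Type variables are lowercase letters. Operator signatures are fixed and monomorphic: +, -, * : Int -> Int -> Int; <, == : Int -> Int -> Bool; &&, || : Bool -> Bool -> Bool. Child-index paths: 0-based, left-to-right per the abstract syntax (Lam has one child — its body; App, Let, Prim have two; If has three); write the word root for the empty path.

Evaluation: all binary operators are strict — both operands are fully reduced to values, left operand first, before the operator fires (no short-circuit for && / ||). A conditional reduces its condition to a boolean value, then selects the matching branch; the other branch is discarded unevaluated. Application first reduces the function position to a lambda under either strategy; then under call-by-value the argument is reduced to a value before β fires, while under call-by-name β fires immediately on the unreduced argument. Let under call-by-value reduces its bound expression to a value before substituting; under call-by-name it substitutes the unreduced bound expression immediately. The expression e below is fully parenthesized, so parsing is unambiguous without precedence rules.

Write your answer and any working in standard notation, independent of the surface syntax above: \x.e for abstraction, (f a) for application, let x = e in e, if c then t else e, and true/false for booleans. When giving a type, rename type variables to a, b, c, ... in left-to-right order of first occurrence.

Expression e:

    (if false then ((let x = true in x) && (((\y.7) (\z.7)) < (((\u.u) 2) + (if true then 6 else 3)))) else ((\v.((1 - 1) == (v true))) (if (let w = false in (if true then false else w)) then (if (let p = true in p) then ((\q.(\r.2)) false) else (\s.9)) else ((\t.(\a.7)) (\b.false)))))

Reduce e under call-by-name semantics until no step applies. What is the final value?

Answer: false

Trace:
step 0: (if false then ((let x = true in x) && (((\y.7) (\z.7)) < (((\u.u) 2) + (if true then 6 else 3)))) else ((\v.((1 - 1) == (v true))) (if (let w = false in (if true then false else w)) then (if (let p = true in p) then ((\q.(\r.2)) false) else (\s.9)) else ((\t.(\a.7)) (\b.false)))))
step 1: [if@root] ((\v.((1 - 1) == (v true))) (if (let w = false in (if true then false else w)) then (if (let p = true in p) then ((\q.(\r.2)) false) else (\s.9)) else ((\t.(\a.7)) (\b.false))))
step 2: [beta@root] ((1 - 1) == ((if (let w = false in (if true then false else w)) then (if (let p = true in p) then ((\q.(\r.2)) false) else (\s.9)) else ((\t.(\a.7)) (\b.false))) true))
step 3: [delta@0] (0 == ((if (let w = false in (if true then false else w)) then (if (let p = true in p) then ((\q.(\r.2)) false) else (\s.9)) else ((\t.(\a.7)) (\b.false))) true))
step 4: [let@1.0.0] (0 == ((if (if true then false else false) then (if (let p = true in p) then ((\q.(\r.2)) false) else (\s.9)) else ((\t.(\a.7)) (\b.false))) true))
step 5: [if@1.0.0] (0 == ((if false then (if (let p = true in p) then ((\q.(\r.2)) false) else (\s.9)) else ((\t.(\a.7)) (\b.false))) true))
step 6: [if@1.0] (0 == (((\t.(\a.7)) (\b.false)) true))
step 7: [beta@1.0] (0 == ((\a.7) true))
step 8: [beta@1] (0 == 7)
step 9: [delta@root] false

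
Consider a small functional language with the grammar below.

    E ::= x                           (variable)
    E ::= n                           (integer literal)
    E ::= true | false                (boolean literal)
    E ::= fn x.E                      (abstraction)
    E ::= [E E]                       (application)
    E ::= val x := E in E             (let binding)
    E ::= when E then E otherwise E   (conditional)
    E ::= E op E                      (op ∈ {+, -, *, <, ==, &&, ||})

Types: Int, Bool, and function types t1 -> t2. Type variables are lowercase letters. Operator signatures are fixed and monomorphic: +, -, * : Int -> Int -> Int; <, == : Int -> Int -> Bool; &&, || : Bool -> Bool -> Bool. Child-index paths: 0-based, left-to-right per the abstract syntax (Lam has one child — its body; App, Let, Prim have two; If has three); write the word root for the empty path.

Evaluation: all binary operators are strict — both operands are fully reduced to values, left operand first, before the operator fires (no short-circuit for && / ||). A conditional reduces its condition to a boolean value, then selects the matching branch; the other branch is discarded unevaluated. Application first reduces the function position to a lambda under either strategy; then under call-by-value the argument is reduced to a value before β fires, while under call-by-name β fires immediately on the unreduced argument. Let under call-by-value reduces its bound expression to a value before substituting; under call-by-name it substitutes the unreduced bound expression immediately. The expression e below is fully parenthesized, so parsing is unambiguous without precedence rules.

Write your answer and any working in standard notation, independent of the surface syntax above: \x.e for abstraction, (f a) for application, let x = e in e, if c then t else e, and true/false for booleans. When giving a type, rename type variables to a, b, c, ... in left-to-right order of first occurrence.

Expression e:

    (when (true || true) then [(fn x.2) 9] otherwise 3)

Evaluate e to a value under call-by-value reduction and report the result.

Answer: 2

Trace:
step 0: (if (true || true) then ((\x.2) 9) else 3)
step 1: [delta@0] (if true then ((\x.2) 9) else 3)
step 2: [if@root] ((\x.2) 9)
step 3: [beta@root] 2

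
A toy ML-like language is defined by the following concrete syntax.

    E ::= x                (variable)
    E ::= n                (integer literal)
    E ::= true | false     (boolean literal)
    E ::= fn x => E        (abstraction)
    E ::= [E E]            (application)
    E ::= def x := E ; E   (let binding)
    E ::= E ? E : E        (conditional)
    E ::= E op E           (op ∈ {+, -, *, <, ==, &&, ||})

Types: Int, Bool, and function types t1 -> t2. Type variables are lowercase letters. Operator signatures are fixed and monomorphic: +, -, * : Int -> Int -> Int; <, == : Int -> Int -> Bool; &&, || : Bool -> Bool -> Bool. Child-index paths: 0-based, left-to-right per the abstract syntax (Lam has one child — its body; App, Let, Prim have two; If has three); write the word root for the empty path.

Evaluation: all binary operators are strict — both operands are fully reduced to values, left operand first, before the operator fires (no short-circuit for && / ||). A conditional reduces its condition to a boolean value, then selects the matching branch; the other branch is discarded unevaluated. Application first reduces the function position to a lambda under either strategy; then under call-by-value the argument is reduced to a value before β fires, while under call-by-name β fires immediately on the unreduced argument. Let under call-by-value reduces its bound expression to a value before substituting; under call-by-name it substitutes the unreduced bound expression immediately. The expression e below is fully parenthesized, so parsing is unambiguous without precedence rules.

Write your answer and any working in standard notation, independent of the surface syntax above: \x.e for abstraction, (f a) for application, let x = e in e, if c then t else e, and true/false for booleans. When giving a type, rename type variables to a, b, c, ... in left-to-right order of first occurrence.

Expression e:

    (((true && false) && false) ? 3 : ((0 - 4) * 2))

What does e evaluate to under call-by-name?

Answer: -8

Working:
step 0: (if ((true && false) && false) then 3 else ((0 - 4) * 2))
step 1: [delta@0.0] (if (false && false) then 3 else ((0 - 4) * 2))
step 2: [delta@0] (if false then 3 else ((0 - 4) * 2))
step 3: [if@root] ((0 - 4) * 2)
step 4: [delta@0] (-4 * 2)
step 5: [delta@root] -8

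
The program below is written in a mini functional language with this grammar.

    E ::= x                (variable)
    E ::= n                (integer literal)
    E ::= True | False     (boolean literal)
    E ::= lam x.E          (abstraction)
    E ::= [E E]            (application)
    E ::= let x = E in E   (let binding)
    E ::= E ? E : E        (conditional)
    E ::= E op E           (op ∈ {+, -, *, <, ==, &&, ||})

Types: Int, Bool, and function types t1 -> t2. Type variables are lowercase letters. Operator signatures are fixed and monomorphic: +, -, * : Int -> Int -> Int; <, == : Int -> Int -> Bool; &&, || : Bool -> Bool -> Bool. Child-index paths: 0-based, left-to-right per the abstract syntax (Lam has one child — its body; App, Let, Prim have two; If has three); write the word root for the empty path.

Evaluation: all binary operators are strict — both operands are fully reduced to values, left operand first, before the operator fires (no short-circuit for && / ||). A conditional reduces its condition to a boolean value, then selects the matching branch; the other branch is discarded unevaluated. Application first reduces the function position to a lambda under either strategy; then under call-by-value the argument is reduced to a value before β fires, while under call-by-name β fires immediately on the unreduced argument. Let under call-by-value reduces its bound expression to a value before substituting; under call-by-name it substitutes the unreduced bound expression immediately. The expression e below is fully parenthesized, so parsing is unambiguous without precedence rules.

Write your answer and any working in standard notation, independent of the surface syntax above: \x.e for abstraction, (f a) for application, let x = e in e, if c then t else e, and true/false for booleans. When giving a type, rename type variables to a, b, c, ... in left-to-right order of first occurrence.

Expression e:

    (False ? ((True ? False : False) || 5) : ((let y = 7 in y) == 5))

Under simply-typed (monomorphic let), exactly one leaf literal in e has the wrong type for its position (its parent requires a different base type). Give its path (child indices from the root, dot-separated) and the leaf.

Trace:
  unify Bool ~ Bool
  unify Bool ~ Bool
  unify Bool ~ Bool
  unify Bool ~ Bool
  unify Int ~ Bool
  FAIL: mismatch Int ~ Bool

Answer: 1.1 : 5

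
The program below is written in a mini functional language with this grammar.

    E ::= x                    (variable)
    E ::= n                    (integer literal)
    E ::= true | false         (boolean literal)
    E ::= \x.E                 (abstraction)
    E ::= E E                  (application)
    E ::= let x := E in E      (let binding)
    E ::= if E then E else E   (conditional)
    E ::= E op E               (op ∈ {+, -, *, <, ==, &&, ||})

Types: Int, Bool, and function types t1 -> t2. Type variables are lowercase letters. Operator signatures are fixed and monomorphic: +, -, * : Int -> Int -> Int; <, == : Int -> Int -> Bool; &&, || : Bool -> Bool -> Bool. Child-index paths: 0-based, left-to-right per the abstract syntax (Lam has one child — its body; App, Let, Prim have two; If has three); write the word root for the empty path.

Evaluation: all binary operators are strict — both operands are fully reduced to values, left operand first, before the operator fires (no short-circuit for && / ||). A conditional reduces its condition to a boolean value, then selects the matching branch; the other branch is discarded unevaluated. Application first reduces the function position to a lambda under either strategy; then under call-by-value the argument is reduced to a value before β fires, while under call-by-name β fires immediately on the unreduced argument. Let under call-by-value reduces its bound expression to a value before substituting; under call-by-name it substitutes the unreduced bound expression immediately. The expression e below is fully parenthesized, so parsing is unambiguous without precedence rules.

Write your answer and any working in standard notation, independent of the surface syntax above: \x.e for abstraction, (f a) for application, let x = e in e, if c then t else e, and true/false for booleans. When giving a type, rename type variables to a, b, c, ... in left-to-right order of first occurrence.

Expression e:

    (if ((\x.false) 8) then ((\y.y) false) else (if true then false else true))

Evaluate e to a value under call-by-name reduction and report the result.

Answer: false

Working:
step 0: (if ((\x.false) 8) then ((\y.y) false) else (if true then false else true))
step 1: [beta@0] (if false then ((\y.y) false) else (if true then false else true))
step 2: [if@root] (if true then false else true)
step 3: [if@root] false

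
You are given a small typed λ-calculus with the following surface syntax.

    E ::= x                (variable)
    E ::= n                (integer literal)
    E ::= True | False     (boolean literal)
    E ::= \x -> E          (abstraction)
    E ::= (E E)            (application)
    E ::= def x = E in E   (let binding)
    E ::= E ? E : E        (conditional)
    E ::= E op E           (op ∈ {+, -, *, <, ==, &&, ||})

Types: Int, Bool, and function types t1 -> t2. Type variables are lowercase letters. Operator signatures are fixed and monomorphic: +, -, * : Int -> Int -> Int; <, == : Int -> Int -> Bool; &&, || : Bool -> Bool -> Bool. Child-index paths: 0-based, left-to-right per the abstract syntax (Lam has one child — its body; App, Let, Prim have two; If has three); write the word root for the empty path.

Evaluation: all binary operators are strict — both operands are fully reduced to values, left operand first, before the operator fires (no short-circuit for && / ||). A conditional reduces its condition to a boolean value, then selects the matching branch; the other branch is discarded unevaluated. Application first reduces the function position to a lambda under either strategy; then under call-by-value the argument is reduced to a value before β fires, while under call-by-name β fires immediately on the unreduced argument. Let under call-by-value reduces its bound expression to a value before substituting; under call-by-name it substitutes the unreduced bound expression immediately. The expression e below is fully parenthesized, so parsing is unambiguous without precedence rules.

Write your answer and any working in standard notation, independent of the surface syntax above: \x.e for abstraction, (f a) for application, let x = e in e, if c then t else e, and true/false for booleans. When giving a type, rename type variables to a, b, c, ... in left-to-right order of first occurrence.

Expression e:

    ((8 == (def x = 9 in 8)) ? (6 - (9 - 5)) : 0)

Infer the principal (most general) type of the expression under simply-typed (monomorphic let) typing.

Trace:
  unify Int ~ Int
let x : Int
  unify Int ~ Int
  unify Bool ~ Bool
  unify Int ~ Int
  unify Int ~ Int
  unify Int ~ Int
  unify Int ~ Int
  unify Int ~ Int

Answer: Int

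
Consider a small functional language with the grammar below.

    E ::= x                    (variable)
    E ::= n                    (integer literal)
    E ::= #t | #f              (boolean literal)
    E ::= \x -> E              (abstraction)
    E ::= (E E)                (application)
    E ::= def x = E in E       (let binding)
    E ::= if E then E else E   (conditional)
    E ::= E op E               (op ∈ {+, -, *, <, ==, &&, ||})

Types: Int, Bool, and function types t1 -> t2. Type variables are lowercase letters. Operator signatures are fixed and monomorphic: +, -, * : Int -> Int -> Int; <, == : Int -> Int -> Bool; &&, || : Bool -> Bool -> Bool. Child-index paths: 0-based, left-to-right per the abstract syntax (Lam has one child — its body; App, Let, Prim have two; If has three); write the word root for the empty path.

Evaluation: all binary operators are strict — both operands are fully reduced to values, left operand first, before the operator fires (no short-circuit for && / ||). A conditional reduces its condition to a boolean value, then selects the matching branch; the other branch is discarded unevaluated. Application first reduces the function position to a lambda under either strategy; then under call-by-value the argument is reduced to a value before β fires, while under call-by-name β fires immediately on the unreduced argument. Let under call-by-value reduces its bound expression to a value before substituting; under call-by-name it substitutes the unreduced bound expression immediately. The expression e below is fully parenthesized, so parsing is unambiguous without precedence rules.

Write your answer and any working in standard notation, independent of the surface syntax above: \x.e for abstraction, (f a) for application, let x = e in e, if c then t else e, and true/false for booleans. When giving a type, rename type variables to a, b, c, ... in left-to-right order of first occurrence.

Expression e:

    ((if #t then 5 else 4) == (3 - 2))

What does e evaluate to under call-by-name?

Derivation:
step 0: ((if true then 5 else 4) == (3 - 2))
step 1: [if@0] (5 == (3 - 2))
step 2: [delta@1] (5 == 1)
step 3: [delta@root] false

Answer: false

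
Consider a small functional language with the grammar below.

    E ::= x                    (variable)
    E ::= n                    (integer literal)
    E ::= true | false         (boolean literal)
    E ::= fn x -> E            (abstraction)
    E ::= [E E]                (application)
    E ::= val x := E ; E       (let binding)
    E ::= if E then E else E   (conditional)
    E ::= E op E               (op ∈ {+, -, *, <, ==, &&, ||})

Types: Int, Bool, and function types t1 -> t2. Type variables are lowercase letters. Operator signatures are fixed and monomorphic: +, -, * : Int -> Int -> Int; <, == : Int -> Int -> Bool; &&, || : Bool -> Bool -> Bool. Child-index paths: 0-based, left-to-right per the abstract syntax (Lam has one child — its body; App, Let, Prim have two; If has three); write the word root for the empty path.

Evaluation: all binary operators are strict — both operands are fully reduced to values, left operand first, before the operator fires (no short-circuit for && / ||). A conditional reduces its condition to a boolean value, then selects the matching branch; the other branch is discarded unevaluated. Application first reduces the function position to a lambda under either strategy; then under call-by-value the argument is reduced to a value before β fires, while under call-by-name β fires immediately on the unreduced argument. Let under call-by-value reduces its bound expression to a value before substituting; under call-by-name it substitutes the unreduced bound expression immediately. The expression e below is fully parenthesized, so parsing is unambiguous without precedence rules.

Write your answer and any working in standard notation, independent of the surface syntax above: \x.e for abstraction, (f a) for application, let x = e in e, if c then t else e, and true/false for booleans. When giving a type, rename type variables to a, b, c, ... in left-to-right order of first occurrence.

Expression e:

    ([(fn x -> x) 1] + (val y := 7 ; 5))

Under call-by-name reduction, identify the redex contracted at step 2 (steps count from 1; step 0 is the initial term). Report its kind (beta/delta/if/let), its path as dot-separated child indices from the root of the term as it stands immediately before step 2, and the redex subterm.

Answer: let at 1 : (let y = 7 in 5)

Working:
step 0: (((\x.x) 1) + (let y = 7 in 5))
step 1: [beta@0] (1 + (let y = 7 in 5))
step 2: [let@1] (1 + 5)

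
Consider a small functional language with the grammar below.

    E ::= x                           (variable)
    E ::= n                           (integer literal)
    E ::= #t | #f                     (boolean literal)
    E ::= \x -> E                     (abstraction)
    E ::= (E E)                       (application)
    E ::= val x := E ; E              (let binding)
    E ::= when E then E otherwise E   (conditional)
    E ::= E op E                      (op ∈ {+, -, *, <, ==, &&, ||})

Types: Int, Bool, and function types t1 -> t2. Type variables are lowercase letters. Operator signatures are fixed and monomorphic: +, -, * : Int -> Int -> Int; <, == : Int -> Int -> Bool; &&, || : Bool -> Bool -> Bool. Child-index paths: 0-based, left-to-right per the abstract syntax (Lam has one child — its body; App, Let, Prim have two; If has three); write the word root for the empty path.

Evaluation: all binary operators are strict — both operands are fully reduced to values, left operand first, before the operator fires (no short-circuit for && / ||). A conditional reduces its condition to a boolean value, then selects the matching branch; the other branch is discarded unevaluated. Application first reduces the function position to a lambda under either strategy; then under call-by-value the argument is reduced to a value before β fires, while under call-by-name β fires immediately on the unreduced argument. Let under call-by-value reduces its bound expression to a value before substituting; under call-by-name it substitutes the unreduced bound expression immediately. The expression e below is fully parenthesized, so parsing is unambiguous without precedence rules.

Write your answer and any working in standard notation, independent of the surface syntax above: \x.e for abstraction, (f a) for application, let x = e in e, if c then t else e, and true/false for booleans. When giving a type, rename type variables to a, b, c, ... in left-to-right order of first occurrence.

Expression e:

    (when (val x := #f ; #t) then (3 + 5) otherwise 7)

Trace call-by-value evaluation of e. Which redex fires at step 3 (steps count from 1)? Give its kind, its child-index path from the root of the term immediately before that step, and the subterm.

Trace:
step 0: (if (let x = false in true) then (3 + 5) else 7)
step 1: [let@0] (if true then (3 + 5) else 7)
step 2: [if@root] (3 + 5)
step 3: [delta@root] 8

Answer: delta at root : (3 + 5)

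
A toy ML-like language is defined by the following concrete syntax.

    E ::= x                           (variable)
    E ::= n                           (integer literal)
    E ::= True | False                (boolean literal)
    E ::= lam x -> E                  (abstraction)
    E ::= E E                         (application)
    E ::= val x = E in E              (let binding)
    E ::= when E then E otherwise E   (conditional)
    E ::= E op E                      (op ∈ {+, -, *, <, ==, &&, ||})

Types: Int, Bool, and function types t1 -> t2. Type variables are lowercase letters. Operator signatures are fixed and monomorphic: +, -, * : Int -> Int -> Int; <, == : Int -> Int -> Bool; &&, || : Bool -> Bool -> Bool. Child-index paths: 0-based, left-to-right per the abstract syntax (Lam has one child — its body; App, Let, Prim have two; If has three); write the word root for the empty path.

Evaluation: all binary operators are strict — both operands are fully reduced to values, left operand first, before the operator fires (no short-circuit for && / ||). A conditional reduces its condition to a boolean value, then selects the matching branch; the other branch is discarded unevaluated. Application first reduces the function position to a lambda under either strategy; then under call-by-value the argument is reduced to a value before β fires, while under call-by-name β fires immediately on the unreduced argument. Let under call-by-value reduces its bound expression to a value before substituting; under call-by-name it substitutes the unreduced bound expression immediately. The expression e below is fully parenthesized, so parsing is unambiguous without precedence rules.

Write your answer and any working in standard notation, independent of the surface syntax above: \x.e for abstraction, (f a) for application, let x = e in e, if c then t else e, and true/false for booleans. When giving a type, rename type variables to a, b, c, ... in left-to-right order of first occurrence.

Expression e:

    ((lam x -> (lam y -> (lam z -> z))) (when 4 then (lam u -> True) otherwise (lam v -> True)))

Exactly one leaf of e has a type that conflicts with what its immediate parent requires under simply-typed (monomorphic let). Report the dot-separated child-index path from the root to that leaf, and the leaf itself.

Answer: 1.0 : 4

Working:
z : c
\z._ : c -> c
\y._ : b -> c -> c
\x._ : a -> b -> c -> c
  unify Int ~ Bool
  FAIL: mismatch Int ~ Bool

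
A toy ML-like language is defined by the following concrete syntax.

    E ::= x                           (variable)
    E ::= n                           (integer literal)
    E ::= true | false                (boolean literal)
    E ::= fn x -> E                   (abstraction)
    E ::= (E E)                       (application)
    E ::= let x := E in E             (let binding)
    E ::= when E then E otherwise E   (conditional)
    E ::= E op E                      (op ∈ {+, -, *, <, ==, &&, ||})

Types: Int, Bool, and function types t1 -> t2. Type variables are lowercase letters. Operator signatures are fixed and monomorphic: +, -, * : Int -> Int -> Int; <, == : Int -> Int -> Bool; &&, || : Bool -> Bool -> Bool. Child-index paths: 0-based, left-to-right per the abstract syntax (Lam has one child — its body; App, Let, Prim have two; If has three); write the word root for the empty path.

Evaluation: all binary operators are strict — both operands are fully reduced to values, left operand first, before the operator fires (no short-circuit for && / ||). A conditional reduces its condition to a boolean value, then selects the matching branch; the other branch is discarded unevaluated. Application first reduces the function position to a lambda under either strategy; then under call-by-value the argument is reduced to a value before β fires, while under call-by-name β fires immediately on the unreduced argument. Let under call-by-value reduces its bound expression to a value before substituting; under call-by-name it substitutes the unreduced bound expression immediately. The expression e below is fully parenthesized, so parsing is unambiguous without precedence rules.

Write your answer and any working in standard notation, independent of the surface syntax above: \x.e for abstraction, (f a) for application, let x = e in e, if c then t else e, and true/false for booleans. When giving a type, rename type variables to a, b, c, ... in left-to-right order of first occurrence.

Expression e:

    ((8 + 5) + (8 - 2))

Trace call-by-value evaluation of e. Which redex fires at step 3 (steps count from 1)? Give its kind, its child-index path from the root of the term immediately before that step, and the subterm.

Derivation:
step 0: ((8 + 5) + (8 - 2))
step 1: [delta@0] (13 + (8 - 2))
step 2: [delta@1] (13 + 6)
step 3: [delta@root] 19

Answer: delta at root : (13 + 6)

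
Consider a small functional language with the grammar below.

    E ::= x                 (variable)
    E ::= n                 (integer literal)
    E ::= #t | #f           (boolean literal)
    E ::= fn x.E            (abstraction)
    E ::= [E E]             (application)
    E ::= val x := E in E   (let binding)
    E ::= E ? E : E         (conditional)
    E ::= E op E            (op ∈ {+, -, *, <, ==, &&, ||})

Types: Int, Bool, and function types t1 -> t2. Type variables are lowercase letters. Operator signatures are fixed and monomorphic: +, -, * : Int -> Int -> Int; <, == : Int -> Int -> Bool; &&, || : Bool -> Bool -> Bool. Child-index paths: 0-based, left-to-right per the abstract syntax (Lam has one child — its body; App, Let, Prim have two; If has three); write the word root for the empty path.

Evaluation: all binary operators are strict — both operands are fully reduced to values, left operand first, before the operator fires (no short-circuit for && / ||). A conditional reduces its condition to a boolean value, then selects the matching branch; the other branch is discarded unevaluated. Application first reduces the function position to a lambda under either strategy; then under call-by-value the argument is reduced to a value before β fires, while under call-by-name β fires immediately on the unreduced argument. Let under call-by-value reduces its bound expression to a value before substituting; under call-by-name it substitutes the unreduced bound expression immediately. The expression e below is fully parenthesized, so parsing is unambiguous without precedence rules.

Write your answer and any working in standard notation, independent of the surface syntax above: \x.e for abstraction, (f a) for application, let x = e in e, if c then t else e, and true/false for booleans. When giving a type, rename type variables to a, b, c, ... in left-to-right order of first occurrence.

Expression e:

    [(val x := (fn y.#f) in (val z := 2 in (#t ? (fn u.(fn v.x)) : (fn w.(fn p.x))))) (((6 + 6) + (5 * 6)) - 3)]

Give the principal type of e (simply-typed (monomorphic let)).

Answer: a -> b -> Bool

Derivation:
\y._ : a -> Bool
let x : a -> Bool
let z : Int
  unify Bool ~ Bool
x : a -> Bool
\v._ : c -> a -> Bool
\u._ : b -> c -> a -> Bool
x : a -> Bool
\p._ : e -> a -> Bool
\w._ : d -> e -> a -> Bool
  unify b -> c -> a -> Bool ~ d -> e -> a -> Bool
  unify b ~ d
  unify c -> a -> Bool ~ e -> a -> Bool
  unify c ~ e
  unify a -> Bool ~ a -> Bool
  unify a ~ a
  unify Bool ~ Bool
  unify Int ~ Int
  unify Int ~ Int
  unify Int ~ Int
  unify Int ~ Int
  unify Int ~ Int
  unify Int ~ Int
  unify Int ~ Int
  unify Int ~ Int
  unify d -> e -> a -> Bool ~ Int -> f
  unify d ~ Int
  unify e -> a -> Bool ~ f
_ _ : e -> a -> Bool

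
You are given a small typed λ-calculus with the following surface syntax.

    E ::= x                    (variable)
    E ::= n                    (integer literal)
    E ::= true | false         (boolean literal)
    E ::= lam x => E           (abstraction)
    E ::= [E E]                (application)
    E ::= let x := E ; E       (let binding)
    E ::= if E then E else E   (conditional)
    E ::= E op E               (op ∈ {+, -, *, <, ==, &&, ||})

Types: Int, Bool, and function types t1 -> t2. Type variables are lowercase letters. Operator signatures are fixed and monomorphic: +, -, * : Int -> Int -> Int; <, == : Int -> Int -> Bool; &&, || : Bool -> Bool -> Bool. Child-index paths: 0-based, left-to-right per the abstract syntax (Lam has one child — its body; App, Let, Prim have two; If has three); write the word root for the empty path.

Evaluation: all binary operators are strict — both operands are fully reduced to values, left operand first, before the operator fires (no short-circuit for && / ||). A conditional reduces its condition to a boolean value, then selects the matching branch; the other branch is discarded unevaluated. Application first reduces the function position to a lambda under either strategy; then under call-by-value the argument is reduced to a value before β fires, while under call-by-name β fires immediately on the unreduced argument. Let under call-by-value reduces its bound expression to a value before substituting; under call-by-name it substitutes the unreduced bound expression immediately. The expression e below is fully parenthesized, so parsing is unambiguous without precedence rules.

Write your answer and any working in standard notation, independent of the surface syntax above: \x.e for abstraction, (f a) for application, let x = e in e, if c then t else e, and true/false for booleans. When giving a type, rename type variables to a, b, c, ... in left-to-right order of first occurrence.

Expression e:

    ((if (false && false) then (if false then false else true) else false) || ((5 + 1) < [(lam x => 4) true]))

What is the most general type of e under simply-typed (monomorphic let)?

Trace:
  unify Bool ~ Bool
  unify Bool ~ Bool
  unify Bool ~ Bool
  unify Bool ~ Bool
  unify Bool ~ Bool
  unify Bool ~ Bool
  unify Bool ~ Bool
  unify Int ~ Int
  unify Int ~ Int
  unify Int ~ Int
\x._ : a -> Int
  unify a -> Int ~ Bool -> b
  unify a ~ Bool
  unify Int ~ b
_ _ : Int
  unify Int ~ Int
  unify Bool ~ Bool

Answer: Bool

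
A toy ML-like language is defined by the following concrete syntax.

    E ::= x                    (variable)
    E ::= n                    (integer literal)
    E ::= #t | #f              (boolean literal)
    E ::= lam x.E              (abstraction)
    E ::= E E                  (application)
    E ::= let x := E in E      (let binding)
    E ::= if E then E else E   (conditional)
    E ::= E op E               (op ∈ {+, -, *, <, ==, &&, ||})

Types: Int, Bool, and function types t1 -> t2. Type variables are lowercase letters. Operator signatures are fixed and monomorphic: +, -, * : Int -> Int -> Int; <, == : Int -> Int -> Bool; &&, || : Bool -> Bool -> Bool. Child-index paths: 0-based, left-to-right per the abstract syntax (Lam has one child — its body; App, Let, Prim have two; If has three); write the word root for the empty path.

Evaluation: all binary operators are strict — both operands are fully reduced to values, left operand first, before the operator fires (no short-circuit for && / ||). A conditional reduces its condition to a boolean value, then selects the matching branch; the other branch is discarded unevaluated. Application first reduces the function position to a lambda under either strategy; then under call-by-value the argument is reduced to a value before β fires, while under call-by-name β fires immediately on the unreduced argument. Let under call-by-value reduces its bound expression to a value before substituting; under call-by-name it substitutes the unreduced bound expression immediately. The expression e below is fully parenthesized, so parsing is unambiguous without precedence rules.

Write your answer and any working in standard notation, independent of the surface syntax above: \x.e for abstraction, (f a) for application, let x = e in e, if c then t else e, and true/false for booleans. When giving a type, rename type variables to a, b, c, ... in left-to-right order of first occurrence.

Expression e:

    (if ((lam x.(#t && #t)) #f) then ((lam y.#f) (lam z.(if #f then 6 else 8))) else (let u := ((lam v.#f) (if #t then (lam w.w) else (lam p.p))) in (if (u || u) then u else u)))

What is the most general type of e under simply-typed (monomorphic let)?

Working:
  unify Bool ~ Bool
  unify Bool ~ Bool
\x._ : a -> Bool
  unify a -> Bool ~ Bool -> b
  unify a ~ Bool
  unify Bool ~ b
_ _ : Bool
  unify Bool ~ Bool
\y._ : c -> Bool
  unify Bool ~ Bool
  unify Int ~ Int
\z._ : d -> Int
  unify c -> Bool ~ (d -> Int) -> e
  unify c ~ d -> Int
  unify Bool ~ e
_ _ : Bool
\v._ : f -> Bool
  unify Bool ~ Bool
w : g
\w._ : g -> g
p : h
\p._ : h -> h
  unify g -> g ~ h -> h
  unify g ~ h
  unify h ~ h
  unify f -> Bool ~ (h -> h) -> i
  unify f ~ h -> h
  unify Bool ~ i
_ _ : Bool
let u : Bool
u : Bool
  unify Bool ~ Bool
u : Bool
  unify Bool ~ Bool
  unify Bool ~ Bool
u : Bool
u : Bool
  unify Bool ~ Bool
  unify Bool ~ Bool

Answer: Bool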